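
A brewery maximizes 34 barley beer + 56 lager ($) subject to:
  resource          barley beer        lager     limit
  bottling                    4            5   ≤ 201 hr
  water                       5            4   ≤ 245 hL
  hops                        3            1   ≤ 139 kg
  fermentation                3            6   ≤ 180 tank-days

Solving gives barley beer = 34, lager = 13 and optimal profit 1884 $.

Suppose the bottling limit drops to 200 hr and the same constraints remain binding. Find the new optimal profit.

At the optimum: bottling uses 201 of 201 (binding); water uses 222 of 245 (slack = 23); hops uses 115 of 139 (slack = 24); fermentation uses 180 of 180 (binding).
By complementary slackness, y = 0 for the non-binding constraints.
The binding rows give the dual system: 4·y_bottling + 3·y_fermentation = 34 and 5·y_bottling + 6·y_fermentation = 56.
Solving: y_bottling = 4, y_fermentation = 6.
Δz = y_bottling·Δb = 4 × (-1) = -4, so new z* = 1884 − 4 = 1880.

1880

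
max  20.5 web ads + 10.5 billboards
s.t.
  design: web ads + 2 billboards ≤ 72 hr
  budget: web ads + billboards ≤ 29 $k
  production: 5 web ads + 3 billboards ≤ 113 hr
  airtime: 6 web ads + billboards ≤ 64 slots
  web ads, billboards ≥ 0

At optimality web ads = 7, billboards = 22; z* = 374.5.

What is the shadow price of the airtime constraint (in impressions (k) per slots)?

2

Binding: budget and airtime. Non-binding: design (21 unused), production (12 unused).
By complementary slackness, y = 0 for the non-binding constraints.
From A_Bᵀ y = c: 1·y_budget + 6·y_airtime = 20.5; 1·y_budget + 1·y_airtime = 10.5.
This yields shadow prices y_budget = 8.5, y_airtime = 2.
Shadow price of airtime = 2.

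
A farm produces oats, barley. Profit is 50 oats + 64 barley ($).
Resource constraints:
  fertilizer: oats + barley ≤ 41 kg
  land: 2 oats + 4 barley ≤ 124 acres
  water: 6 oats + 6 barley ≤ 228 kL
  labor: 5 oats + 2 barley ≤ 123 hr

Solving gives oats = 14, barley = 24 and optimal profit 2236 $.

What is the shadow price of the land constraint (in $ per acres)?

Check each constraint at x*: fertilizer 38/41 (slack 3); land 124/124 (tight); water 228/228 (tight); labor 118/123 (slack 5).
By complementary slackness, y = 0 for the non-binding constraints.
From A_Bᵀ y = c: 2·y_land + 6·y_water = 50; 4·y_land + 6·y_water = 64.
Solving: y_land = 7, y_water = 6.
Shadow price of land = 7.

7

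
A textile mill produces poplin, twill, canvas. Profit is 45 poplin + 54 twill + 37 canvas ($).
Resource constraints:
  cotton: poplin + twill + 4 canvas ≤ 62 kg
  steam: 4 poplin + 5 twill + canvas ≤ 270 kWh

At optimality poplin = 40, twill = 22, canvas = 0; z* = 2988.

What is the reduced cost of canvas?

-8

Both cotton and steam are binding at x*.
Dual feasibility on the basic columns requires 1·y_cotton + 4·y_steam = 45, 1·y_cotton + 5·y_steam = 54.
This yields shadow prices y_cotton = 9, y_steam = 9.
Reduced cost of canvas: c₃ − yᵀa₃ = 37 − (9·4 + 9·1) = 37 − 45 = -8.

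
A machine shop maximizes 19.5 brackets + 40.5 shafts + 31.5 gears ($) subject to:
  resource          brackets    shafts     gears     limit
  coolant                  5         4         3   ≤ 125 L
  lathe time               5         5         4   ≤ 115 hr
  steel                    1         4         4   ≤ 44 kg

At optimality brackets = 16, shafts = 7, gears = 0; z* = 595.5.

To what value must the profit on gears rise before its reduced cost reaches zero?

38

Check each constraint at x*: coolant 108/125 (slack 17); lathe time 115/115 (tight); steel 44/44 (tight).
Slack constraints have shadow price 0 (complementary slackness).
The binding rows give the dual system: 5·y_lathe time + 1·y_steel = 19.5 and 5·y_lathe time + 4·y_steel = 40.5.
This yields shadow prices y_lathe time = 2.5, y_steel = 7.
gears enters the basis when its profit ≥ yᵀa₃ = 2.5·4 + 7·4 = 38.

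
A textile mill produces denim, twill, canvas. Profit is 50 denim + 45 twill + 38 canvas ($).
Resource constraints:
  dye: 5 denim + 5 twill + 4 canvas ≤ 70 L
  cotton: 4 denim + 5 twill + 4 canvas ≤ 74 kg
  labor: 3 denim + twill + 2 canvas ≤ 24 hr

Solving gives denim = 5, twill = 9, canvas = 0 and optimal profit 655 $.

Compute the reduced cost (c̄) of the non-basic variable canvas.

Check each constraint at x*: dye 70/70 (tight); cotton 65/74 (slack 9); labor 24/24 (tight).
Since cotton is not tight, its dual is 0.
From A_Bᵀ y = c: 5·y_dye + 3·y_labor = 50; 5·y_dye + 1·y_labor = 45.
This yields shadow prices y_dye = 8.5, y_labor = 2.5.
Reduced cost of canvas: c₃ − yᵀa₃ = 38 − (8.5·4 + 2.5·2) = 38 − 39 = -1.

-1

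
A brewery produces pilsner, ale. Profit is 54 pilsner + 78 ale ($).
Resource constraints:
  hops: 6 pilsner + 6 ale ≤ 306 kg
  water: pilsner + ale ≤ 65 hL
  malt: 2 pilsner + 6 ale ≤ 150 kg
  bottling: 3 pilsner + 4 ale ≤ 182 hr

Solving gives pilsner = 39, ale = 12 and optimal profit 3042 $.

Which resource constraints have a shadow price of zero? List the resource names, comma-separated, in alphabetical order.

bottling, water

hops: 306/306 (binding)
water: 51/65 (slack 14)
malt: 150/150 (binding)
bottling: 165/182 (slack 17)
By complementary slackness, a constraint with positive slack has shadow price 0 → bottling, water.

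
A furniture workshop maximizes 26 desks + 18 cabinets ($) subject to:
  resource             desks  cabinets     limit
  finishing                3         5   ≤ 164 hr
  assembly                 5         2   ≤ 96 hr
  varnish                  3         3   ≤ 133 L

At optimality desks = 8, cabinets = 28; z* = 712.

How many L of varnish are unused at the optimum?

25

varnish used = 3·8 + 3·28 = 108; slack = 133 − 108 = 25.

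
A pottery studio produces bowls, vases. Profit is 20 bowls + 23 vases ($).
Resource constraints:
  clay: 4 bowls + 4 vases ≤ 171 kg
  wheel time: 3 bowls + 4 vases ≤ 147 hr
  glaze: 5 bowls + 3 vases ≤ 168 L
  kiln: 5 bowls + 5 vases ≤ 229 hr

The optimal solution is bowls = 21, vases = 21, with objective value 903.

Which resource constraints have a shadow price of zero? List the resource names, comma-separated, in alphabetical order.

clay: 168/171 (slack 3)
wheel time: 147/147 (binding)
glaze: 168/168 (binding)
kiln: 210/229 (slack 19)
By complementary slackness, a constraint with positive slack has shadow price 0 → clay, kiln.

clay, kiln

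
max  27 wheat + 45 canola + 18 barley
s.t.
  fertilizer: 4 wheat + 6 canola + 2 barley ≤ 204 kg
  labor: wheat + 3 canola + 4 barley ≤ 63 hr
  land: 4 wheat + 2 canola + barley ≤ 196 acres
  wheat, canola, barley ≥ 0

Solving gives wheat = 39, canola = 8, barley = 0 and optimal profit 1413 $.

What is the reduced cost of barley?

-6

At the optimum: fertilizer uses 204 of 204 (binding); labor uses 63 of 63 (binding); land uses 172 of 196 (slack = 24).
By complementary slackness, y = 0 for the non-binding constraint.
From A_Bᵀ y = c: 4·y_fertilizer + 1·y_labor = 27; 6·y_fertilizer + 3·y_labor = 45.
→ y_fertilizer = 6 and y_labor = 3.
Reduced cost of barley: c₃ − yᵀa₃ = 18 − (6·2 + 3·4) = 18 − 24 = -6.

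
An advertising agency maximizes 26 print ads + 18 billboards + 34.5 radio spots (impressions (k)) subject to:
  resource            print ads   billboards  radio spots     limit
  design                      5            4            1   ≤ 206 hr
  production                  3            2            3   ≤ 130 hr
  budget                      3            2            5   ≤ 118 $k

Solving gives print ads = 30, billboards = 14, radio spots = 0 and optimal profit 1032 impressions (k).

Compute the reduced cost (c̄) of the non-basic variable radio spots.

-1.5

Binding: design and budget. Non-binding: production (12 unused).
Slack constraints have shadow price 0 (complementary slackness).
Dual feasibility on the basic columns requires 5·y_design + 3·y_budget = 26, 4·y_design + 2·y_budget = 18.
→ y_design = 1 and y_budget = 7.
Reduced cost of radio spots: c₃ − yᵀa₃ = 34.5 − (1·1 + 7·5) = 34.5 − 36 = -1.5.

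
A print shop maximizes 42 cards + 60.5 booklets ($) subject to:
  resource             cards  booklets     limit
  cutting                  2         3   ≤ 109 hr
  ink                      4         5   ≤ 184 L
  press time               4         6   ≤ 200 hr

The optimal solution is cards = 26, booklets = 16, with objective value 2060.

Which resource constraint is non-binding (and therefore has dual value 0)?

cutting: 100/109 (slack 9)
ink: 184/184 (binding)
press time: 200/200 (binding)
By complementary slackness, a constraint with positive slack has shadow price 0 → cutting.

cutting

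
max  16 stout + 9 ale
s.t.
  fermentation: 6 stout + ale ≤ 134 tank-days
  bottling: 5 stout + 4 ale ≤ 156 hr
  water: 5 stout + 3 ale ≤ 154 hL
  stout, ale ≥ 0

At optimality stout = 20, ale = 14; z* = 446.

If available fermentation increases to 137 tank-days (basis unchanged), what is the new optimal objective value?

At the optimum: fermentation uses 134 of 134 (binding); bottling uses 156 of 156 (binding); water uses 142 of 154 (slack = 12).
By complementary slackness, y = 0 for the non-binding constraint.
From A_Bᵀ y = c: 6·y_fermentation + 5·y_bottling = 16; 1·y_fermentation + 4·y_bottling = 9.
Solving: y_fermentation = 1, y_bottling = 2.
Δz = y_fermentation·Δb = 1 × (3) = 3, so new z* = 446 + 3 = 449.

449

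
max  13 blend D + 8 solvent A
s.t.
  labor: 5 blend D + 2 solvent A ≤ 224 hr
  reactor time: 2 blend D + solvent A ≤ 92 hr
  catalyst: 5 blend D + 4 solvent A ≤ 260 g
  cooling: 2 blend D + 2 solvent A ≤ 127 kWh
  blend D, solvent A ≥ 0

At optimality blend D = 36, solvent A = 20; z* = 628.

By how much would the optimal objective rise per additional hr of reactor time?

At the optimum: labor uses 220 of 224 (slack = 4); reactor time uses 92 of 92 (binding); catalyst uses 260 of 260 (binding); cooling uses 112 of 127 (slack = 15).
By complementary slackness, y = 0 for the non-binding constraints.
From A_Bᵀ y = c: 2·y_reactor time + 5·y_catalyst = 13; 1·y_reactor time + 4·y_catalyst = 8.
This yields shadow prices y_reactor time = 4, y_catalyst = 1.
Shadow price of reactor time = 4.

4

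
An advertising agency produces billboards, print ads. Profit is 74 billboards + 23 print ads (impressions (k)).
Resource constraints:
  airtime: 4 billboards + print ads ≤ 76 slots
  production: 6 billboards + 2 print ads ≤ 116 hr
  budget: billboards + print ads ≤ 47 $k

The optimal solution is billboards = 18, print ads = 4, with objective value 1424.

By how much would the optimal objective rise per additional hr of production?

9

Binding: airtime and production. Non-binding: budget (25 unused).
By complementary slackness, y = 0 for the non-binding constraint.
From A_Bᵀ y = c: 4·y_airtime + 6·y_production = 74; 1·y_airtime + 2·y_production = 23.
→ y_airtime = 5 and y_production = 9.
Shadow price of production = 9.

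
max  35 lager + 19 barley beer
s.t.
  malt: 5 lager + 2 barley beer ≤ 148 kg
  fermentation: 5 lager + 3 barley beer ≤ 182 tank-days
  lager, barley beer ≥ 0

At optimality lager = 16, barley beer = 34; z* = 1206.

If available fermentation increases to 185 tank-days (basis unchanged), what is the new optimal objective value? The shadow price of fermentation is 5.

Δb = 3, so new z* = 1206 + (5)·(3) = 1206 + 15 = 1221.

1221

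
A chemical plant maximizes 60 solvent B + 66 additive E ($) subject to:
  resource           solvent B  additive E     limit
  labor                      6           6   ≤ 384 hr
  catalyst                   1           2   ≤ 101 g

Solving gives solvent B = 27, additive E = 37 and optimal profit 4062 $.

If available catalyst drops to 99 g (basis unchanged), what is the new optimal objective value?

4050

Both labor and catalyst are binding at x*.
The binding rows give the dual system: 6·y_labor + 1·y_catalyst = 60 and 6·y_labor + 2·y_catalyst = 66.
Solving: y_labor = 9, y_catalyst = 6.
Δz = y_catalyst·Δb = 6 × (-2) = -12, so new z* = 4062 − 12 = 4050.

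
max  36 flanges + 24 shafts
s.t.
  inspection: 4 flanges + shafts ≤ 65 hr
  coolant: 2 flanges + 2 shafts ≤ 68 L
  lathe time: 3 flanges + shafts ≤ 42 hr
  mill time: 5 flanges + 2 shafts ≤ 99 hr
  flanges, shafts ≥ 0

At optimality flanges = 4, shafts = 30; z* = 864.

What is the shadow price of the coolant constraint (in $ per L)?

9

Binding: coolant and lathe time. Non-binding: inspection (19 unused), mill time (19 unused).
By complementary slackness, y = 0 for the non-binding constraints.
From A_Bᵀ y = c: 2·y_coolant + 3·y_lathe time = 36; 2·y_coolant + 1·y_lathe time = 24.
Solving: y_coolant = 9, y_lathe time = 6.
Shadow price of coolant = 9.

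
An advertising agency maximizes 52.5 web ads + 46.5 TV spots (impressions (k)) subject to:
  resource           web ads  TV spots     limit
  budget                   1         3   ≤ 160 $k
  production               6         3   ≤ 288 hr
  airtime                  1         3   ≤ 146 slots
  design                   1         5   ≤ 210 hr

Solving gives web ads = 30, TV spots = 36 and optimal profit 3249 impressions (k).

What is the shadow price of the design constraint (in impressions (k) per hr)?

At the optimum: budget uses 138 of 160 (slack = 22); production uses 288 of 288 (binding); airtime uses 138 of 146 (slack = 8); design uses 210 of 210 (binding).
Slack constraints have shadow price 0 (complementary slackness).
The binding rows give the dual system: 6·y_production + 1·y_design = 52.5 and 3·y_production + 5·y_design = 46.5.
This yields shadow prices y_production = 8, y_design = 4.5.
Shadow price of design = 4.5.

4.5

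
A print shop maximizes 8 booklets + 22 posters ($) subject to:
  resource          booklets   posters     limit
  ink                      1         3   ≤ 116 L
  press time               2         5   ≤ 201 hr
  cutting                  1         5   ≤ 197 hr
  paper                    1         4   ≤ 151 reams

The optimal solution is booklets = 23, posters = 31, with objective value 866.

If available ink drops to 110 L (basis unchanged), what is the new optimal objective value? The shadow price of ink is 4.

Δb = -6, so new z* = 866 + (4)·(-6) = 866 − 24 = 842.

842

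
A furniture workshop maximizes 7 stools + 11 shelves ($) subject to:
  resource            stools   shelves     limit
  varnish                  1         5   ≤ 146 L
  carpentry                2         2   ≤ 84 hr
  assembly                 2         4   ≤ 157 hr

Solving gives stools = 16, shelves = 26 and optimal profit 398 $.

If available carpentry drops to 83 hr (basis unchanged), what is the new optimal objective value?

395

At the optimum: varnish uses 146 of 146 (binding); carpentry uses 84 of 84 (binding); assembly uses 136 of 157 (slack = 21).
Since assembly is not tight, its dual is 0.
Dual feasibility on the basic columns requires 1·y_varnish + 2·y_carpentry = 7, 5·y_varnish + 2·y_carpentry = 11.
This yields shadow prices y_varnish = 1, y_carpentry = 3.
Δz = y_carpentry·Δb = 3 × (-1) = -3, so new z* = 398 − 3 = 395.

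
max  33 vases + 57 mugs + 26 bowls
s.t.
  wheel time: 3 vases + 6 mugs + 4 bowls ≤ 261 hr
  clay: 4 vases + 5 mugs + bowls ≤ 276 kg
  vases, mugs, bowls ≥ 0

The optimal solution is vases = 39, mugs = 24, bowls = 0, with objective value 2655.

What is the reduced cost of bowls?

-5

Check each constraint at x*: wheel time 261/261 (tight); clay 276/276 (tight).
From A_Bᵀ y = c: 3·y_wheel time + 4·y_clay = 33; 6·y_wheel time + 5·y_clay = 57.
Solving: y_wheel time = 7, y_clay = 3.
Reduced cost of bowls: c₃ − yᵀa₃ = 26 − (7·4 + 3·1) = 26 − 31 = -5.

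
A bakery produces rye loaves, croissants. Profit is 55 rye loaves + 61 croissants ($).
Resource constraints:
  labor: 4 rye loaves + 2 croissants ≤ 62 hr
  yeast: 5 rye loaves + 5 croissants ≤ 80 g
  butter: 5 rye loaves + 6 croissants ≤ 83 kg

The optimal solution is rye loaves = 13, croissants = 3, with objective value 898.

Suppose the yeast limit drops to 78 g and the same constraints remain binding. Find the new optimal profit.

888

Binding: yeast and butter. Non-binding: labor (4 unused).
Since labor is not tight, its dual is 0.
The binding rows give the dual system: 5·y_yeast + 5·y_butter = 55 and 5·y_yeast + 6·y_butter = 61.
This yields shadow prices y_yeast = 5, y_butter = 6.
Δz = y_yeast·Δb = 5 × (-2) = -10, so new z* = 898 − 10 = 888.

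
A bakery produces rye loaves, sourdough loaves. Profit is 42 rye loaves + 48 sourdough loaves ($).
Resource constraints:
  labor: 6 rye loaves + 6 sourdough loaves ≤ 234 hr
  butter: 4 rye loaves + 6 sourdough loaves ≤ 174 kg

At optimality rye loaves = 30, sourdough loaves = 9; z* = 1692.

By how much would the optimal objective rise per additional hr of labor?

At the optimum: labor uses 234 of 234 (binding); butter uses 174 of 174 (binding).
From A_Bᵀ y = c: 6·y_labor + 4·y_butter = 42; 6·y_labor + 6·y_butter = 48.
Solving: y_labor = 5, y_butter = 3.
Shadow price of labor = 5.

5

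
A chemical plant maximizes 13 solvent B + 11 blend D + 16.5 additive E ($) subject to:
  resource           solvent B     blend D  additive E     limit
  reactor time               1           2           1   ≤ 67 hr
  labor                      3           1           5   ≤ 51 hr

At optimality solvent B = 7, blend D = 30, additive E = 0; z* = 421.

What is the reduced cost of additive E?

At the optimum: reactor time uses 67 of 67 (binding); labor uses 51 of 51 (binding).
The binding rows give the dual system: 1·y_reactor time + 3·y_labor = 13 and 2·y_reactor time + 1·y_labor = 11.
→ y_reactor time = 4 and y_labor = 3.
Reduced cost of additive E: c₃ − yᵀa₃ = 16.5 − (4·1 + 3·5) = 16.5 − 19 = -2.5.

-2.5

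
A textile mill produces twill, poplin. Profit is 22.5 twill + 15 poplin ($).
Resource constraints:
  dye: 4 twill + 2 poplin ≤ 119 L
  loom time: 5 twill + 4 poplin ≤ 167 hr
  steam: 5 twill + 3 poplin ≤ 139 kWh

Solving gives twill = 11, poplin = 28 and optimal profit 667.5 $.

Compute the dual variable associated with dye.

0

Binding: loom time and steam. Non-binding: dye (19 unused).
Slack constraints have shadow price 0 (complementary slackness).
From A_Bᵀ y = c: 5·y_loom time + 5·y_steam = 22.5; 4·y_loom time + 3·y_steam = 15.
Solving: y_loom time = 1.5, y_steam = 3.
Shadow price of dye = 0.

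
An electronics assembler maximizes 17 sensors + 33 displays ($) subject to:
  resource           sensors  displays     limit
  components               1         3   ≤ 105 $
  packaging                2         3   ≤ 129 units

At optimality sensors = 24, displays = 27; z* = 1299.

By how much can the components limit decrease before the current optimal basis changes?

Binding constraints: components, packaging. The basis is B = [[1,3],[2,3]] with det -3.
Per unit decrease in components, x* moves by d = (1, -0.6667).
The basis stays optimal until displays reaches 0; allowable decrease = 40.5 $.

40.5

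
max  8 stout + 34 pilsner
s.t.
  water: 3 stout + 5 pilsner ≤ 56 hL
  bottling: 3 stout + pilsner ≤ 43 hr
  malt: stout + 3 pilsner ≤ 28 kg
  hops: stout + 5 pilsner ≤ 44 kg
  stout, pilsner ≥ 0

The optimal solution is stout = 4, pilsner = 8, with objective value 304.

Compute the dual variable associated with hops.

At the optimum: water uses 52 of 56 (slack = 4); bottling uses 20 of 43 (slack = 23); malt uses 28 of 28 (binding); hops uses 44 of 44 (binding).
By complementary slackness, y = 0 for the non-binding constraints.
From A_Bᵀ y = c: 1·y_malt + 1·y_hops = 8; 3·y_malt + 5·y_hops = 34.
→ y_malt = 3 and y_hops = 5.
Shadow price of hops = 5.

5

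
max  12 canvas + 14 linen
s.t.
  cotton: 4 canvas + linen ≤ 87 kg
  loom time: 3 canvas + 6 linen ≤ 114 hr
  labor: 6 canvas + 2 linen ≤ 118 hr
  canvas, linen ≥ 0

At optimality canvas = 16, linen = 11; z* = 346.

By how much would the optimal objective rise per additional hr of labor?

Binding: loom time and labor. Non-binding: cotton (12 unused).
By complementary slackness, y = 0 for the non-binding constraint.
From A_Bᵀ y = c: 3·y_loom time + 6·y_labor = 12; 6·y_loom time + 2·y_labor = 14.
Solving: y_loom time = 2, y_labor = 1.
Shadow price of labor = 1.

1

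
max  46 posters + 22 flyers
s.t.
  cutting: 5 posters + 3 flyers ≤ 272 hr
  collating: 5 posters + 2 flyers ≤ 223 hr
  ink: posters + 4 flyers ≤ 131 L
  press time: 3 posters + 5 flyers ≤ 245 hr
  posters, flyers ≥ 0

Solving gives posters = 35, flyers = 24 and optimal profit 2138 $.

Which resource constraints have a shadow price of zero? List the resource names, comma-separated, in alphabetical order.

cutting, press time

cutting: 247/272 (slack 25)
collating: 223/223 (binding)
ink: 131/131 (binding)
press time: 225/245 (slack 20)
By complementary slackness, a constraint with positive slack has shadow price 0 → cutting, press time.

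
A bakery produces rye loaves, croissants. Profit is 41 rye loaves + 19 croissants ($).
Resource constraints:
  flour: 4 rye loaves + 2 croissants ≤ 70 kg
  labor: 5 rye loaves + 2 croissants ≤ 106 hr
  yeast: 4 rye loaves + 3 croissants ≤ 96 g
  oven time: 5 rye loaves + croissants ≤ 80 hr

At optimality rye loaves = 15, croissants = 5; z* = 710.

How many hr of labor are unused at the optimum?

labor used = 5·15 + 2·5 = 85; slack = 106 − 85 = 21.

21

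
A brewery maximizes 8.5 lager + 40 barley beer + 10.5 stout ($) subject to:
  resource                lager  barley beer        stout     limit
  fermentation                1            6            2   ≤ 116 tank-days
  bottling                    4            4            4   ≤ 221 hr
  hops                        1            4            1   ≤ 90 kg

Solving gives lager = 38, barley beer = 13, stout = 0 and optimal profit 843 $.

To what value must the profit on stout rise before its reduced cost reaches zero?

11.5

Binding: fermentation and hops. Non-binding: bottling (17 unused).
By complementary slackness, y = 0 for the non-binding constraint.
Dual feasibility on the basic columns requires 1·y_fermentation + 1·y_hops = 8.5, 6·y_fermentation + 4·y_hops = 40.
Solving: y_fermentation = 3, y_hops = 5.5.
stout enters the basis when its profit ≥ yᵀa₃ = 3·2 + 5.5·1 = 11.5.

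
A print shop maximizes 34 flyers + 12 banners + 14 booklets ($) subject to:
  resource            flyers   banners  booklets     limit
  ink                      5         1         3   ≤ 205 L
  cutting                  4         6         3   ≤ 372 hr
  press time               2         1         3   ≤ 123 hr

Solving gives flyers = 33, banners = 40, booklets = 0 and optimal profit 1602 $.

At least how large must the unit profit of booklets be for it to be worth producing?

Check each constraint at x*: ink 205/205 (tight); cutting 372/372 (tight); press time 106/123 (slack 17).
Slack constraints have shadow price 0 (complementary slackness).
Dual feasibility on the basic columns requires 5·y_ink + 4·y_cutting = 34, 1·y_ink + 6·y_cutting = 12.
Solving: y_ink = 6, y_cutting = 1.
booklets enters the basis when its profit ≥ yᵀa₃ = 6·3 + 1·3 = 21.

21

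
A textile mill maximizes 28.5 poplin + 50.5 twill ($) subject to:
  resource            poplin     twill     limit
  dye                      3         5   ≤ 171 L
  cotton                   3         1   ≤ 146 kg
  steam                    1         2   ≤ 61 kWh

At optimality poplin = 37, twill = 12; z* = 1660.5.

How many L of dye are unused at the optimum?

dye used = 3·37 + 5·12 = 171; slack = 171 − 171 = 0.

0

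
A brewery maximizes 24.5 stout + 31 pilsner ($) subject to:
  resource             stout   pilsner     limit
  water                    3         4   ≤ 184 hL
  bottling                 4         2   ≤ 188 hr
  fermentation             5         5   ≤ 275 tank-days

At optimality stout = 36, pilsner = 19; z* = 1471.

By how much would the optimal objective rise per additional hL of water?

6.5

Binding: water and fermentation. Non-binding: bottling (6 unused).
By complementary slackness, y = 0 for the non-binding constraint.
The binding rows give the dual system: 3·y_water + 5·y_fermentation = 24.5 and 4·y_water + 5·y_fermentation = 31.
Solving: y_water = 6.5, y_fermentation = 1.
Shadow price of water = 6.5.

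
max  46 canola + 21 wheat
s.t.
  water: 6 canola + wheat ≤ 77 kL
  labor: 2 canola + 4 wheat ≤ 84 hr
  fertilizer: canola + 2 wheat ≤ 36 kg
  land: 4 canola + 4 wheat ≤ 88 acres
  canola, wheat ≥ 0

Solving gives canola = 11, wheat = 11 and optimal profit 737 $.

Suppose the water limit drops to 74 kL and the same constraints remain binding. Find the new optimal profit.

Check each constraint at x*: water 77/77 (tight); labor 66/84 (slack 18); fertilizer 33/36 (slack 3); land 88/88 (tight).
Slack constraints have shadow price 0 (complementary slackness).
From A_Bᵀ y = c: 6·y_water + 4·y_land = 46; 1·y_water + 4·y_land = 21.
Solving: y_water = 5, y_land = 4.
Δz = y_water·Δb = 5 × (-3) = -15, so new z* = 737 − 15 = 722.

722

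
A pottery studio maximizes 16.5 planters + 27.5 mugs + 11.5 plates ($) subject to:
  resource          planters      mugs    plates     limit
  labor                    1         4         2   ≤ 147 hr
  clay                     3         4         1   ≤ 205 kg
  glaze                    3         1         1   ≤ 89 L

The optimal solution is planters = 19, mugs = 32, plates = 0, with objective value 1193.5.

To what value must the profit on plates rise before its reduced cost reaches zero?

15.5

Binding: labor and glaze. Non-binding: clay (20 unused).
By complementary slackness, y = 0 for the non-binding constraint.
The binding rows give the dual system: 1·y_labor + 3·y_glaze = 16.5 and 4·y_labor + 1·y_glaze = 27.5.
This yields shadow prices y_labor = 6, y_glaze = 3.5.
plates enters the basis when its profit ≥ yᵀa₃ = 6·2 + 3.5·1 = 15.5.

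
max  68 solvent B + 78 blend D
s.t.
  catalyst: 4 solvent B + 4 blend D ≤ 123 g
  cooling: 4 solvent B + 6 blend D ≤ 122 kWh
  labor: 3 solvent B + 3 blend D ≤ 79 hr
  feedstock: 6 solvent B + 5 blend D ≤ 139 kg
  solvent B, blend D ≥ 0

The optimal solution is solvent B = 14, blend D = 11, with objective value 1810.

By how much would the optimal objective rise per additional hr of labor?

Check each constraint at x*: catalyst 100/123 (slack 23); cooling 122/122 (tight); labor 75/79 (slack 4); feedstock 139/139 (tight).
Since catalyst, labor are not tight, their duals are 0.
Dual feasibility on the basic columns requires 4·y_cooling + 6·y_feedstock = 68, 6·y_cooling + 5·y_feedstock = 78.
→ y_cooling = 8 and y_feedstock = 6.
Shadow price of labor = 0.

0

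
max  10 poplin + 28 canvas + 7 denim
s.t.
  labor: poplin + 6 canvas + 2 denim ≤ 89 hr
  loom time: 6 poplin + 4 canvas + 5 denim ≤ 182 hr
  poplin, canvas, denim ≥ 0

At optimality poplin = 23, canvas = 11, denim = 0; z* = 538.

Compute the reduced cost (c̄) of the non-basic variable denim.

Both labor and loom time are binding at x*.
Dual feasibility on the basic columns requires 1·y_labor + 6·y_loom time = 10, 6·y_labor + 4·y_loom time = 28.
→ y_labor = 4 and y_loom time = 1.
Reduced cost of denim: c₃ − yᵀa₃ = 7 − (4·2 + 1·5) = 7 − 13 = -6.

-6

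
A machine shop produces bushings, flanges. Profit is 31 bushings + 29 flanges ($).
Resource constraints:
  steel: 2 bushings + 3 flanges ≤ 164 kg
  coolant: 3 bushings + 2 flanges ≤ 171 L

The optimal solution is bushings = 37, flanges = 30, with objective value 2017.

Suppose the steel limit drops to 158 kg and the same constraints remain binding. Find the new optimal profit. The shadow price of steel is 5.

1987

Δb = -6, so new z* = 2017 + (5)·(-6) = 2017 − 30 = 1987.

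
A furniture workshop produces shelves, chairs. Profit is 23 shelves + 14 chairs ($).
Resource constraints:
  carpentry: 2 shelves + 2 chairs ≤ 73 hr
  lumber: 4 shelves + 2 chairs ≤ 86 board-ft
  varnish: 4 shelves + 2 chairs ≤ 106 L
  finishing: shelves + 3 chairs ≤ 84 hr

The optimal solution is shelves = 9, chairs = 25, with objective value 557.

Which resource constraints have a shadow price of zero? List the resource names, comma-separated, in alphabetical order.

carpentry, varnish

carpentry: 68/73 (slack 5)
lumber: 86/86 (binding)
varnish: 86/106 (slack 20)
finishing: 84/84 (binding)
By complementary slackness, a constraint with positive slack has shadow price 0 → carpentry, varnish.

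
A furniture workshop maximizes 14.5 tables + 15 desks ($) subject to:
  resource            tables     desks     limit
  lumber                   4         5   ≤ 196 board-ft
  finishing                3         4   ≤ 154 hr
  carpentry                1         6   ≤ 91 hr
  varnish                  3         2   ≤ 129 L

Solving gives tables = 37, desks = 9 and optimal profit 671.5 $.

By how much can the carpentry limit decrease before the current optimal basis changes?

Binding constraints: carpentry, varnish. The basis is B = [[1,6],[3,2]] with det -16.
Per unit decrease in carpentry, x* moves by d = (0.125, -0.1875).
The basis stays optimal until desks reaches 0; allowable decrease = 48 hr.

48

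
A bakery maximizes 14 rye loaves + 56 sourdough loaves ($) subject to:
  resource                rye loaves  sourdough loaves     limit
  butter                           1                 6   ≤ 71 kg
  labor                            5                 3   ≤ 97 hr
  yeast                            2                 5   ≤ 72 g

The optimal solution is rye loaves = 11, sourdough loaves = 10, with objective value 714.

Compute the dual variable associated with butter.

6

Binding: butter and yeast. Non-binding: labor (12 unused).
Slack constraints have shadow price 0 (complementary slackness).
From A_Bᵀ y = c: 1·y_butter + 2·y_yeast = 14; 6·y_butter + 5·y_yeast = 56.
This yields shadow prices y_butter = 6, y_yeast = 4.
Shadow price of butter = 6.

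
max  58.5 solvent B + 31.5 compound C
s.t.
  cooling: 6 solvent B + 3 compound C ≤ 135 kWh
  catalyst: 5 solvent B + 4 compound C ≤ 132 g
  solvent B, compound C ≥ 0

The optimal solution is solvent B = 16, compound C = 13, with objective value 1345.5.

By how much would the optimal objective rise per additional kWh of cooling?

Both cooling and catalyst are binding at x*.
Dual feasibility on the basic columns requires 6·y_cooling + 5·y_catalyst = 58.5, 3·y_cooling + 4·y_catalyst = 31.5.
Solving: y_cooling = 8.5, y_catalyst = 1.5.
Shadow price of cooling = 8.5.

8.5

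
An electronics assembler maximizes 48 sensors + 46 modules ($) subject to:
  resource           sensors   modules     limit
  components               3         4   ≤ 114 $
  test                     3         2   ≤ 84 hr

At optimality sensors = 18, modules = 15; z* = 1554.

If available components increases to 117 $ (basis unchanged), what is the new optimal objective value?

1575

Both components and test are binding at x*.
Dual feasibility on the basic columns requires 3·y_components + 3·y_test = 48, 4·y_components + 2·y_test = 46.
This yields shadow prices y_components = 7, y_test = 9.
Δz = y_components·Δb = 7 × (3) = 21, so new z* = 1554 + 21 = 1575.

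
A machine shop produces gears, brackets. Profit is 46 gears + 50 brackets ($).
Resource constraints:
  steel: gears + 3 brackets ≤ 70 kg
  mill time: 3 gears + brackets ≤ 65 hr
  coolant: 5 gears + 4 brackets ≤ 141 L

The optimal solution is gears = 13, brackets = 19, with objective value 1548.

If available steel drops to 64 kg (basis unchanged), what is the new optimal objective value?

1512

Check each constraint at x*: steel 70/70 (tight); mill time 58/65 (slack 7); coolant 141/141 (tight).
By complementary slackness, y = 0 for the non-binding constraint.
Dual feasibility on the basic columns requires 1·y_steel + 5·y_coolant = 46, 3·y_steel + 4·y_coolant = 50.
Solving: y_steel = 6, y_coolant = 8.
Δz = y_steel·Δb = 6 × (-6) = -36, so new z* = 1548 − 36 = 1512.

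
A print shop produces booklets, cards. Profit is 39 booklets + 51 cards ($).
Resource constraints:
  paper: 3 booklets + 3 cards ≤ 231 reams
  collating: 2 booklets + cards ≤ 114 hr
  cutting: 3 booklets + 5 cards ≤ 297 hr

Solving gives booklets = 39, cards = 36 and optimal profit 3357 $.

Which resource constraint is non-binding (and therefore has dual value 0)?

paper

paper: 225/231 (slack 6)
collating: 114/114 (binding)
cutting: 297/297 (binding)
By complementary slackness, a constraint with positive slack has shadow price 0 → paper.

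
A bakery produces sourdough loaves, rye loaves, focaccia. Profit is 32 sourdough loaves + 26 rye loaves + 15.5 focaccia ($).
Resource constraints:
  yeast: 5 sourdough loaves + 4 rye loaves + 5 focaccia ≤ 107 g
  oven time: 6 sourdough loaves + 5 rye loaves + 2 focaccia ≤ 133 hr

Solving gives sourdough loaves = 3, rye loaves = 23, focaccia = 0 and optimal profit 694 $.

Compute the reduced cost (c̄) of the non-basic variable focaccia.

-8.5

Both yeast and oven time are binding at x*.
From A_Bᵀ y = c: 5·y_yeast + 6·y_oven time = 32; 4·y_yeast + 5·y_oven time = 26.
Solving: y_yeast = 4, y_oven time = 2.
Reduced cost of focaccia: c₃ − yᵀa₃ = 15.5 − (4·5 + 2·2) = 15.5 − 24 = -8.5.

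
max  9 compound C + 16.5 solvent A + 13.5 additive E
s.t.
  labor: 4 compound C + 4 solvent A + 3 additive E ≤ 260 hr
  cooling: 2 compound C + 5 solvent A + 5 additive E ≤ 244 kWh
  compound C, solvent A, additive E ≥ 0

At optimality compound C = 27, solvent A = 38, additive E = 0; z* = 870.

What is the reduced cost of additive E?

Check each constraint at x*: labor 260/260 (tight); cooling 244/244 (tight).
From A_Bᵀ y = c: 4·y_labor + 2·y_cooling = 9; 4·y_labor + 5·y_cooling = 16.5.
Solving: y_labor = 1, y_cooling = 2.5.
Reduced cost of additive E: c₃ − yᵀa₃ = 13.5 − (1·3 + 2.5·5) = 13.5 − 15.5 = -2.

-2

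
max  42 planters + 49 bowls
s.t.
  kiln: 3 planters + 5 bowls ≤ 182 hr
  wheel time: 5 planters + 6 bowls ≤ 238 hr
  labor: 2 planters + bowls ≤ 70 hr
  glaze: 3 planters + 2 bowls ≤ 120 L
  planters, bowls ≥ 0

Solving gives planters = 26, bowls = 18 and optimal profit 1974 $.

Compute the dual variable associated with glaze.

At the optimum: kiln uses 168 of 182 (slack = 14); wheel time uses 238 of 238 (binding); labor uses 70 of 70 (binding); glaze uses 114 of 120 (slack = 6).
By complementary slackness, y = 0 for the non-binding constraints.
From A_Bᵀ y = c: 5·y_wheel time + 2·y_labor = 42; 6·y_wheel time + 1·y_labor = 49.
→ y_wheel time = 8 and y_labor = 1.
Shadow price of glaze = 0.

0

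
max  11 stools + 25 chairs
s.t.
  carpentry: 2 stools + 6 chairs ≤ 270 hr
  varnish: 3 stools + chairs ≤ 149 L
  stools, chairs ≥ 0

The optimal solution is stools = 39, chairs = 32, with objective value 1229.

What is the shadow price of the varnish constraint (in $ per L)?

1

At the optimum: carpentry uses 270 of 270 (binding); varnish uses 149 of 149 (binding).
From A_Bᵀ y = c: 2·y_carpentry + 3·y_varnish = 11; 6·y_carpentry + 1·y_varnish = 25.
This yields shadow prices y_carpentry = 4, y_varnish = 1.
Shadow price of varnish = 1.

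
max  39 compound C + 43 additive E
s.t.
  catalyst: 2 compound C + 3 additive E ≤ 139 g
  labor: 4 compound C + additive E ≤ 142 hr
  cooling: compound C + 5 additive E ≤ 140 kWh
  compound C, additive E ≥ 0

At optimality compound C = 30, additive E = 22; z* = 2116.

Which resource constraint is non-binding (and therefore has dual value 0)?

catalyst

catalyst: 126/139 (slack 13)
labor: 142/142 (binding)
cooling: 140/140 (binding)
By complementary slackness, a constraint with positive slack has shadow price 0 → catalyst.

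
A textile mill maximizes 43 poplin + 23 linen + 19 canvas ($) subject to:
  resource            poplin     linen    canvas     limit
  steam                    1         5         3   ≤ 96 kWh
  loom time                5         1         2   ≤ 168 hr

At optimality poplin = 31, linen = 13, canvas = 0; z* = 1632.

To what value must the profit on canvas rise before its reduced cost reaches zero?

25

Both steam and loom time are binding at x*.
Dual feasibility on the basic columns requires 1·y_steam + 5·y_loom time = 43, 5·y_steam + 1·y_loom time = 23.
Solving: y_steam = 3, y_loom time = 8.
canvas enters the basis when its profit ≥ yᵀa₃ = 3·3 + 8·2 = 25.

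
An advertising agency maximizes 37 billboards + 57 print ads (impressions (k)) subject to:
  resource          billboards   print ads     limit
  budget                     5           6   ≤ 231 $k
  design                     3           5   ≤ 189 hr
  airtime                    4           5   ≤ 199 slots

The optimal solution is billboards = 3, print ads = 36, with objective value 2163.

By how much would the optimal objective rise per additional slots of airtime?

0

At the optimum: budget uses 231 of 231 (binding); design uses 189 of 189 (binding); airtime uses 192 of 199 (slack = 7).
Since airtime is not tight, its dual is 0.
The binding rows give the dual system: 5·y_budget + 3·y_design = 37 and 6·y_budget + 5·y_design = 57.
This yields shadow prices y_budget = 2, y_design = 9.
Shadow price of airtime = 0.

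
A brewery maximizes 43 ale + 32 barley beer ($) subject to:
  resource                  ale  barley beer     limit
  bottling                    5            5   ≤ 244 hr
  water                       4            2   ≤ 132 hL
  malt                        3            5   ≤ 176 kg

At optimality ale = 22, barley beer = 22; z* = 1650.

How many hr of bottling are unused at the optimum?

bottling used = 5·22 + 5·22 = 220; slack = 244 − 220 = 24.

24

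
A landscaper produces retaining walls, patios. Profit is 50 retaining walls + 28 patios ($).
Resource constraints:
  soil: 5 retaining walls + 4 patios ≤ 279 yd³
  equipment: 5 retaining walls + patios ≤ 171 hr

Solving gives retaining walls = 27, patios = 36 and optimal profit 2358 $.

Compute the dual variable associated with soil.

6

Check each constraint at x*: soil 279/279 (tight); equipment 171/171 (tight).
From A_Bᵀ y = c: 5·y_soil + 5·y_equipment = 50; 4·y_soil + 1·y_equipment = 28.
→ y_soil = 6 and y_equipment = 4.
Shadow price of soil = 6.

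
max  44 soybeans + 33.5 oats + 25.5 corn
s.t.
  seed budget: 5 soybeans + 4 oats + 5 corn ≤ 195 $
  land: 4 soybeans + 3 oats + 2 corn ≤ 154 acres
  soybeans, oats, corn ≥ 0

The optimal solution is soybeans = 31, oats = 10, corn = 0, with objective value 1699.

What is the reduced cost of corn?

-1.5

Check each constraint at x*: seed budget 195/195 (tight); land 154/154 (tight).
From A_Bᵀ y = c: 5·y_seed budget + 4·y_land = 44; 4·y_seed budget + 3·y_land = 33.5.
→ y_seed budget = 2 and y_land = 8.5.
Reduced cost of corn: c₃ − yᵀa₃ = 25.5 − (2·5 + 8.5·2) = 25.5 − 27 = -1.5.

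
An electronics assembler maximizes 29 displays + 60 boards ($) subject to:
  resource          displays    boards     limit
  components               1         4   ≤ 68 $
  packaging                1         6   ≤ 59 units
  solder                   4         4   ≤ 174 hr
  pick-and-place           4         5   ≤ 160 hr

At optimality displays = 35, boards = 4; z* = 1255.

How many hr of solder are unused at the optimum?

18

solder used = 4·35 + 4·4 = 156; slack = 174 − 156 = 18.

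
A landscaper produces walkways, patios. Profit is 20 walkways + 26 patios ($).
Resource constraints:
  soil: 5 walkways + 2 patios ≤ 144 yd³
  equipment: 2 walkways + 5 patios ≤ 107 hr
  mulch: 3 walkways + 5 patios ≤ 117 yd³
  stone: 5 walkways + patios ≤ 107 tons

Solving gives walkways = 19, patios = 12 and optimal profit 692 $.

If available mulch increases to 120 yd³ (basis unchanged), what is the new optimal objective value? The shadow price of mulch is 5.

707

Δb = 3, so new z* = 692 + (5)·(3) = 692 + 15 = 707.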